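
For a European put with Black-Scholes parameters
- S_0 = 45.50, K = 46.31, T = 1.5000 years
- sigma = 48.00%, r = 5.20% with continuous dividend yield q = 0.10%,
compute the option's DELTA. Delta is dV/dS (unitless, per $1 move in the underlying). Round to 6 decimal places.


d1 = 0.3940521459; d2 = -0.1938253924
phi(d1) = 0.3691408206; exp(-qT) = 0.9985011244; exp(-rT) = 0.9249644265
N(-d1) = 0.3467712702
Delta = -exp(-qT) * N(-d1) = -0.9985011244 * 0.3467712702 = -0.346252

Answer: Delta = -0.346252


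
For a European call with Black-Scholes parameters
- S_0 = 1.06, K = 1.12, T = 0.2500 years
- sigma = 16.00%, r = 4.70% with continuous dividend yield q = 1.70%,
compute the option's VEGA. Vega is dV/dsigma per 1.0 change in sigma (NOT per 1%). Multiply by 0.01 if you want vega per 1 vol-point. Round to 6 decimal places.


Answer: Vega = 0.180540

Derivation:
d1 = -0.5544972148; d2 = -0.6344972148
phi(d1) = 0.3420931831; exp(-qT) = 0.9957590185; exp(-rT) = 0.9883187617
Vega = S * exp(-qT) * phi(d1) * sqrt(T) = 1.0600 * 0.9957590185 * 0.3420931831 * 0.5000000000 = 0.180540


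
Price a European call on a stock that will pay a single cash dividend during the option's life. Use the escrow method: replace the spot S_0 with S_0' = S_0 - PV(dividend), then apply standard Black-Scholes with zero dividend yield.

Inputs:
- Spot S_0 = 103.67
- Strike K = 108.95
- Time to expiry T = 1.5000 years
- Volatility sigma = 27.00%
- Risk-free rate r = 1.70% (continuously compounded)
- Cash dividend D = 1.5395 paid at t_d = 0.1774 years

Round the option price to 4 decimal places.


PV(D) = D * exp(-r * t_d) = 1.5395 * 0.99698874 = 1.53486417
S_0' = S_0 - PV(D) = 103.6700 - 1.53486417 = 102.13513583
d1 = (ln(S_0'/K) + (r + sigma^2/2)*T) / (sigma*sqrt(T)) = 0.04712315
d2 = d1 - sigma*sqrt(T) = -0.28355796
exp(-rT) = 0.97482238
N(d1) = 0.51879246; N(d2) = 0.38837458
C = S_0' * N(d1) - K * exp(-rT) * N(d2) = 102.13513583 * 0.51879246 - 108.9500 * 0.97482238 * 0.38837458 = 11.7389

Answer: Price = 11.7389


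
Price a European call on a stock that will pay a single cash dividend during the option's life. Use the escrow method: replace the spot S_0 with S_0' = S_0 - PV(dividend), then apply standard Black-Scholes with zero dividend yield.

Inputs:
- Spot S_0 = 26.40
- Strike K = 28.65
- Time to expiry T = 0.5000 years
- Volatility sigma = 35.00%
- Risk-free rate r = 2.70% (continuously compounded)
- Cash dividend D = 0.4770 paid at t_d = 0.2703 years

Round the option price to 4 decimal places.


PV(D) = D * exp(-r * t_d) = 0.4770 * 0.99272847 = 0.47353148
S_0' = S_0 - PV(D) = 26.4000 - 0.47353148 = 25.92646852
d1 = (ln(S_0'/K) + (r + sigma^2/2)*T) / (sigma*sqrt(T)) = -0.22532077
d2 = d1 - sigma*sqrt(T) = -0.47280814
exp(-rT) = 0.98659072
N(d1) = 0.41086487; N(d2) = 0.31817503
C = S_0' * N(d1) - K * exp(-rT) * N(d2) = 25.92646852 * 0.41086487 - 28.6500 * 0.98659072 * 0.31817503 = 1.6588

Answer: Price = 1.6588


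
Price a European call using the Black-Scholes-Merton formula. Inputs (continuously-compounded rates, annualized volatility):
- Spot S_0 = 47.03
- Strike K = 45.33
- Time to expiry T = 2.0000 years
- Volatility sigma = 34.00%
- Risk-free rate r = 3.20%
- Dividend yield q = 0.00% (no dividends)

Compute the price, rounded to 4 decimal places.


Answer: Price = 10.9446

Derivation:
d1 = (ln(S/K) + (r - q + 0.5*sigma^2) * T) / (sigma * sqrt(T)) = 0.45008726
d2 = d1 - sigma * sqrt(T) = -0.03074535
exp(-rT) = 0.93800500; exp(-qT) = 1.00000000
C = S_0 * exp(-qT) * N(d1) - K * exp(-rT) * N(d2)
N(d1) = 0.67367624; N(d2) = 0.48773631
C = 47.0300 * 1.00000000 * 0.67367624 - 45.3300 * 0.93800500 * 0.48773631 = 10.9446


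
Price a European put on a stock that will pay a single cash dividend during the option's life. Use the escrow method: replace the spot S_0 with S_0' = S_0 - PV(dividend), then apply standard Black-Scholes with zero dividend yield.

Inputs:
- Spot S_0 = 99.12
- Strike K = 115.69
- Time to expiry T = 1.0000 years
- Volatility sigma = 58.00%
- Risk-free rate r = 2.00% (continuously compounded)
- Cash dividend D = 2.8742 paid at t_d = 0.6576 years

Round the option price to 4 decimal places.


Answer: Price = 33.3979

Derivation:
PV(D) = D * exp(-r * t_d) = 2.8742 * 0.98693411 = 2.83664602
S_0' = S_0 - PV(D) = 99.1200 - 2.83664602 = 96.28335398
d1 = (ln(S_0'/K) + (r + sigma^2/2)*T) / (sigma*sqrt(T)) = 0.00789870
d2 = d1 - sigma*sqrt(T) = -0.57210130
exp(-rT) = 0.98019867
N(-d1) = 0.49684891; N(-d2) = 0.71637332
P = K * exp(-rT) * N(-d2) - S_0' * N(-d1) = 115.6900 * 0.98019867 * 0.71637332 - 96.28335398 * 0.49684891 = 33.3979


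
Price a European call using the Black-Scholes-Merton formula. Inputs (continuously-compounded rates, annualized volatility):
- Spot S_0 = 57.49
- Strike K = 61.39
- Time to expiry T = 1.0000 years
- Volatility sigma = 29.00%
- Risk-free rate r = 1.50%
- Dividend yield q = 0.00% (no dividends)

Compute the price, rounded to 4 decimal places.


d1 = (ln(S/K) + (r - q + 0.5*sigma^2) * T) / (sigma * sqrt(T)) = -0.02960668
d2 = d1 - sigma * sqrt(T) = -0.31960668
exp(-rT) = 0.98511194; exp(-qT) = 1.00000000
C = S_0 * exp(-qT) * N(d1) - K * exp(-rT) * N(d2)
N(d1) = 0.48819037; N(d2) = 0.37463326
C = 57.4900 * 1.00000000 * 0.48819037 - 61.3900 * 0.98511194 * 0.37463326 = 5.4097

Answer: Price = 5.4097


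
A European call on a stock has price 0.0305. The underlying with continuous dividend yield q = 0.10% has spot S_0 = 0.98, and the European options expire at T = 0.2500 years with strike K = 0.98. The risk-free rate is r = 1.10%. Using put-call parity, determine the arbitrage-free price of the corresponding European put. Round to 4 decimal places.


Put-call parity: C - P = S_0 * exp(-qT) - K * exp(-rT).
S_0 * exp(-qT) = 0.9800 * 0.99975003 = 0.97975503
K * exp(-rT) = 0.9800 * 0.99725378 = 0.97730870
P = C - S*exp(-qT) + K*exp(-rT)
P = 0.0305 - 0.97975503 + 0.97730870 = 0.0281

Answer: Put price = 0.0281


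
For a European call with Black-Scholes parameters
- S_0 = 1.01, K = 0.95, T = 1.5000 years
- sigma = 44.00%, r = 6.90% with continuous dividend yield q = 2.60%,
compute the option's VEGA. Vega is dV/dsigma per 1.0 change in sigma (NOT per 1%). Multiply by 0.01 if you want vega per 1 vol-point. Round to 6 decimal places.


d1 = 0.5027830537; d2 = -0.0361046897
phi(d1) = 0.3515743976; exp(-qT) = 0.9617507091; exp(-rT) = 0.9016760227
Vega = S * exp(-qT) * phi(d1) * sqrt(T) = 1.0100 * 0.9617507091 * 0.3515743976 * 1.2247448714 = 0.418260

Answer: Vega = 0.418260


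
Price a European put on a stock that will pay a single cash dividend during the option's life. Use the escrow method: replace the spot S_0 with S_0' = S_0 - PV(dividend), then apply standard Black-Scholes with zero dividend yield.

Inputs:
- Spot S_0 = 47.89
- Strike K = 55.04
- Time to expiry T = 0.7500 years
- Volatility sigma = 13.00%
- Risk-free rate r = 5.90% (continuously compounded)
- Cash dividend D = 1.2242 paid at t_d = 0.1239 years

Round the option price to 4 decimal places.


PV(D) = D * exp(-r * t_d) = 1.2242 * 0.99271655 = 1.21528361
S_0' = S_0 - PV(D) = 47.8900 - 1.21528361 = 46.67471639
d1 = (ln(S_0'/K) + (r + sigma^2/2)*T) / (sigma*sqrt(T)) = -1.01498249
d2 = d1 - sigma*sqrt(T) = -1.12756579
exp(-rT) = 0.95671475
N(-d1) = 0.84494291; N(-d2) = 0.87024833
P = K * exp(-rT) * N(-d2) - S_0' * N(-d1) = 55.0400 * 0.95671475 * 0.87024833 - 46.67471639 * 0.84494291 = 6.3877

Answer: Price = 6.3877


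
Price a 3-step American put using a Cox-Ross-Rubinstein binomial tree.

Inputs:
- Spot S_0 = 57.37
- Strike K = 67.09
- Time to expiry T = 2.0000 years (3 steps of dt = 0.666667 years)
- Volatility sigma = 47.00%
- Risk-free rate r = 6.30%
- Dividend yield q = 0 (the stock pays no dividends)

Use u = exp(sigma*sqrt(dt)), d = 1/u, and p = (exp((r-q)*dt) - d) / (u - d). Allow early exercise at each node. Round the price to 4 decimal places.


Answer: Price = V(0,0) = 17.8193

Derivation:
dt = T/N = 0.666667
u = exp(sigma*sqrt(dt)) = 1.467783; d = 1/u = 0.681299
p = (exp((r-q)*dt) - d) / (u - d) = 0.459761
Discount per step: exp(-r*dt) = 0.958870
Stock lattice S(k, i) with i counting down-moves:
  k=0: S(0,0) = 57.3700
  k=1: S(1,0) = 84.2067; S(1,1) = 39.0861
  k=2: S(2,0) = 123.5973; S(2,1) = 57.3700; S(2,2) = 26.6294
  k=3: S(3,0) = 181.4140; S(3,1) = 84.2067; S(3,2) = 39.0861; S(3,3) = 18.1426
Terminal payoffs V(N, i) = max(K - S_T, 0):
  V(3,0) = 0.000000; V(3,1) = 0.000000; V(3,2) = 28.003852; V(3,3) = 48.947426
Backward induction: V(k, i) = exp(-r*dt) * [p * V(k+1, i) + (1-p) * V(k+1, i+1)]; then take max(V_cont, immediate exercise) for American.
  V(2,0) = exp(-r*dt) * [p*0.000000 + (1-p)*0.000000] = 0.000000; exercise = 0.000000; V(2,0) = max -> 0.000000
  V(2,1) = exp(-r*dt) * [p*0.000000 + (1-p)*28.003852] = 14.506510; exercise = 9.720000; V(2,1) = max -> 14.506510
  V(2,2) = exp(-r*dt) * [p*28.003852 + (1-p)*48.947426] = 37.701204; exercise = 40.460630; V(2,2) = max -> 40.460630
  V(1,0) = exp(-r*dt) * [p*0.000000 + (1-p)*14.506510] = 7.514639; exercise = 0.000000; V(1,0) = max -> 7.514639
  V(1,1) = exp(-r*dt) * [p*14.506510 + (1-p)*40.460630] = 27.354566; exercise = 28.003852; V(1,1) = max -> 28.003852
  V(0,0) = exp(-r*dt) * [p*7.514639 + (1-p)*28.003852] = 17.819349; exercise = 9.720000; V(0,0) = max -> 17.819349


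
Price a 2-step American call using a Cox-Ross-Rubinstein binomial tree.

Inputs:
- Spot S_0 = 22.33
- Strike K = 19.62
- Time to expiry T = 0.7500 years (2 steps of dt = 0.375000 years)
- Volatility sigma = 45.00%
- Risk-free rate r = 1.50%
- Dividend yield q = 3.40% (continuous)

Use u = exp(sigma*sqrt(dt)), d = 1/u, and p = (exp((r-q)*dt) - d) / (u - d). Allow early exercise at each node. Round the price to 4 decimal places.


Answer: Price = V(0,0) = 4.7315

Derivation:
dt = T/N = 0.375000
u = exp(sigma*sqrt(dt)) = 1.317278; d = 1/u = 0.759141
p = (exp((r-q)*dt) - d) / (u - d) = 0.418820
Discount per step: exp(-r*dt) = 0.994391
Stock lattice S(k, i) with i counting down-moves:
  k=0: S(0,0) = 22.3300
  k=1: S(1,0) = 29.4148; S(1,1) = 16.9516
  k=2: S(2,0) = 38.7475; S(2,1) = 22.3300; S(2,2) = 12.8687
Terminal payoffs V(N, i) = max(S_T - K, 0):
  V(2,0) = 19.127501; V(2,1) = 2.710000; V(2,2) = 0.000000
Backward induction: V(k, i) = exp(-r*dt) * [p * V(k+1, i) + (1-p) * V(k+1, i+1)]; then take max(V_cont, immediate exercise) for American.
  V(1,0) = exp(-r*dt) * [p*19.127501 + (1-p)*2.710000] = 9.532215; exercise = 9.794821; V(1,0) = max -> 9.794821
  V(1,1) = exp(-r*dt) * [p*2.710000 + (1-p)*0.000000] = 1.128637; exercise = 0.000000; V(1,1) = max -> 1.128637
  V(0,0) = exp(-r*dt) * [p*9.794821 + (1-p)*1.128637] = 4.731522; exercise = 2.710000; V(0,0) = max -> 4.731522


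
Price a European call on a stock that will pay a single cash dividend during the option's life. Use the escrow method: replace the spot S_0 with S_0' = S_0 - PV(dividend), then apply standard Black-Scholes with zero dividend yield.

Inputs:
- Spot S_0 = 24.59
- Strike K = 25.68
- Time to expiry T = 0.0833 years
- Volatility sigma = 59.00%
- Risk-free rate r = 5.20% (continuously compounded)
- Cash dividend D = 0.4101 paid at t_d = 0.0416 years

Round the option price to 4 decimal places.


PV(D) = D * exp(-r * t_d) = 0.4101 * 0.99783914 = 0.40921383
S_0' = S_0 - PV(D) = 24.5900 - 0.40921383 = 24.18078617
d1 = (ln(S_0'/K) + (r + sigma^2/2)*T) / (sigma*sqrt(T)) = -0.24267748
d2 = d1 - sigma*sqrt(T) = -0.41296174
exp(-rT) = 0.99567777
N(d1) = 0.40412763; N(d2) = 0.33981732
C = S_0' * N(d1) - K * exp(-rT) * N(d2) = 24.18078617 * 0.40412763 - 25.6800 * 0.99567777 * 0.33981732 = 1.0833

Answer: Price = 1.0833


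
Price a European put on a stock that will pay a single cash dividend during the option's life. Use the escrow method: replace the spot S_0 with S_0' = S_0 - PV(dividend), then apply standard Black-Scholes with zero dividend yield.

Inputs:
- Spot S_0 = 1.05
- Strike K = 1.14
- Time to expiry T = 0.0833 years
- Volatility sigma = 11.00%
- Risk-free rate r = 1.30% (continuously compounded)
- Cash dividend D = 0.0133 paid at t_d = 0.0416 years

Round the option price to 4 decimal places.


Answer: Price = 0.1021

Derivation:
PV(D) = D * exp(-r * t_d) = 0.0133 * 0.99945935 = 0.01329281
S_0' = S_0 - PV(D) = 1.0500 - 0.01329281 = 1.03670719
d1 = (ln(S_0'/K) + (r + sigma^2/2)*T) / (sigma*sqrt(T)) = -2.94166955
d2 = d1 - sigma*sqrt(T) = -2.97341747
exp(-rT) = 0.99891769
N(-d1) = 0.99836776; N(-d2) = 0.99852748
P = K * exp(-rT) * N(-d2) - S_0' * N(-d1) = 1.1400 * 0.99891769 * 0.99852748 - 1.03670719 * 0.99836776 = 0.1021


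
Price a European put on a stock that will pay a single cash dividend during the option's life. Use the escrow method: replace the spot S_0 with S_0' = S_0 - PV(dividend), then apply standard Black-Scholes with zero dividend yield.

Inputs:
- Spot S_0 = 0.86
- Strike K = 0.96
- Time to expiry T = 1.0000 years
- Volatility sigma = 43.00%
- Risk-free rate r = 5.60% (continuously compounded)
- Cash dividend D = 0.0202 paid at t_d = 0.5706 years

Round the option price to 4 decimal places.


Answer: Price = 0.1848

Derivation:
PV(D) = D * exp(-r * t_d) = 0.0202 * 0.96855152 = 0.01956474
S_0' = S_0 - PV(D) = 0.8600 - 0.01956474 = 0.84043526
d1 = (ln(S_0'/K) + (r + sigma^2/2)*T) / (sigma*sqrt(T)) = 0.03589916
d2 = d1 - sigma*sqrt(T) = -0.39410084
exp(-rT) = 0.94553914
N(-d1) = 0.48568138; N(-d2) = 0.65324670
P = K * exp(-rT) * N(-d2) - S_0' * N(-d1) = 0.9600 * 0.94553914 * 0.65324670 - 0.84043526 * 0.48568138 = 0.1848


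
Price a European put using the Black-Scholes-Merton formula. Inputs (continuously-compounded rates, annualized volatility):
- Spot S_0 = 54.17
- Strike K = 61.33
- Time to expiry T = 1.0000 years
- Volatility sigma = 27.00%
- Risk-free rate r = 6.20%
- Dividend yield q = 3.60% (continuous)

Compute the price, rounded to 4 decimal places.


Answer: Price = 8.9779

Derivation:
d1 = (ln(S/K) + (r - q + 0.5*sigma^2) * T) / (sigma * sqrt(T)) = -0.22848841
d2 = d1 - sigma * sqrt(T) = -0.49848841
exp(-rT) = 0.93988289; exp(-qT) = 0.96464029
P = K * exp(-rT) * N(-d2) - S_0 * exp(-qT) * N(-d1)
N(-d1) = 0.59036672; N(-d2) = 0.69093008
P = 61.3300 * 0.93988289 * 0.69093008 - 54.1700 * 0.96464029 * 0.59036672 = 8.9779


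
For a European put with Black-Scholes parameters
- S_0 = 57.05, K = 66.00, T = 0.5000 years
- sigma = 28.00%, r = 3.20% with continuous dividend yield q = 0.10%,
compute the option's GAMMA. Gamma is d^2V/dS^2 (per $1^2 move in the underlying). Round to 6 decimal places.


Answer: Gamma = 0.030200

Derivation:
d1 = -0.5587490394; d2 = -0.7567389381
phi(d1) = 0.3412845208; exp(-qT) = 0.9995001250; exp(-rT) = 0.9841273201
Gamma = exp(-qT) * phi(d1) / (S * sigma * sqrt(T)) = 0.9995001250 * 0.3412845208 / (57.0500 * 0.2800 * 0.7071067812) = 0.030200


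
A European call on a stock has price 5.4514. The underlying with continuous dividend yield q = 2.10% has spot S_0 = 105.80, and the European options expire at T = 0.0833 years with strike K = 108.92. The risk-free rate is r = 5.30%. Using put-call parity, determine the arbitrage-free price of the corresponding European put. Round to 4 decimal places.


Put-call parity: C - P = S_0 * exp(-qT) - K * exp(-rT).
S_0 * exp(-qT) = 105.8000 * 0.99825223 = 105.61508584
K * exp(-rT) = 108.9200 * 0.99559483 = 108.44018903
P = C - S*exp(-qT) + K*exp(-rT)
P = 5.4514 - 105.61508584 + 108.44018903 = 8.2765

Answer: Put price = 8.2765


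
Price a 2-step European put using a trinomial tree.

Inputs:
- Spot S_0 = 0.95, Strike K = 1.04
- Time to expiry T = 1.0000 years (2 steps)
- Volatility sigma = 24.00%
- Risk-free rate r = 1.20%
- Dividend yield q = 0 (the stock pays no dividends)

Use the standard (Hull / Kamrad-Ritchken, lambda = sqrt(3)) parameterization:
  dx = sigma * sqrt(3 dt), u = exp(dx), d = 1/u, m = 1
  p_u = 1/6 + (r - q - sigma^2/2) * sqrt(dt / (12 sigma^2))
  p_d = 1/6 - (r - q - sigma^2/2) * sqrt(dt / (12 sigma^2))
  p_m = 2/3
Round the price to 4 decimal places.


dt = T/N = 0.500000; dx = sigma*sqrt(3*dt) = 0.293939
u = exp(dx) = 1.341702; d = 1/u = 0.745322
p_u = 0.152378, p_m = 0.666667, p_d = 0.180955
Discount per step: exp(-r*dt) = 0.994018
Stock lattice S(k, j) with j the centered position index:
  k=0: S(0,+0) = 0.9500
  k=1: S(1,-1) = 0.7081; S(1,+0) = 0.9500; S(1,+1) = 1.2746
  k=2: S(2,-2) = 0.5277; S(2,-1) = 0.7081; S(2,+0) = 0.9500; S(2,+1) = 1.2746; S(2,+2) = 1.7102
Terminal payoffs V(N, j) = max(K - S_T, 0):
  V(2,-2) = 0.512270; V(2,-1) = 0.331944; V(2,+0) = 0.090000; V(2,+1) = 0.000000; V(2,+2) = 0.000000
Backward induction: V(k, j) = exp(-r*dt) * [p_u * V(k+1, j+1) + p_m * V(k+1, j) + p_d * V(k+1, j-1)]
  V(1,-1) = exp(-r*dt) * [p_u*0.090000 + p_m*0.331944 + p_d*0.512270] = 0.325748
  V(1,+0) = exp(-r*dt) * [p_u*0.000000 + p_m*0.090000 + p_d*0.331944] = 0.119349
  V(1,+1) = exp(-r*dt) * [p_u*0.000000 + p_m*0.000000 + p_d*0.090000] = 0.016189
  V(0,+0) = exp(-r*dt) * [p_u*0.016189 + p_m*0.119349 + p_d*0.325748] = 0.140135

Answer: Price = V(0,0) = 0.1401


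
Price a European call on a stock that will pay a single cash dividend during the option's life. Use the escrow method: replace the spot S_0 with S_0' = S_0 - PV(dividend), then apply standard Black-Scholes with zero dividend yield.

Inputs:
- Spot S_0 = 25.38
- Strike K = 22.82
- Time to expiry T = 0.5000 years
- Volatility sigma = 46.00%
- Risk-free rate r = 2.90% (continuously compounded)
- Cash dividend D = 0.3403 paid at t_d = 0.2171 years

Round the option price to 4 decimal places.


PV(D) = D * exp(-r * t_d) = 0.3403 * 0.99372388 = 0.33816424
S_0' = S_0 - PV(D) = 25.3800 - 0.33816424 = 25.04183576
d1 = (ln(S_0'/K) + (r + sigma^2/2)*T) / (sigma*sqrt(T)) = 0.49285500
d2 = d1 - sigma*sqrt(T) = 0.16758588
exp(-rT) = 0.98560462
N(d1) = 0.68894248; N(d2) = 0.56654546
C = S_0' * N(d1) - K * exp(-rT) * N(d2) = 25.04183576 * 0.68894248 - 22.8200 * 0.98560462 * 0.56654546 = 4.5099

Answer: Price = 4.5099


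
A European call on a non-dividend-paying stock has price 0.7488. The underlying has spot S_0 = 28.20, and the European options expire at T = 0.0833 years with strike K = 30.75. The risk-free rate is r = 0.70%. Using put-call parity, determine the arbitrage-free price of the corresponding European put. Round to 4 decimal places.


Put-call parity: C - P = S_0 * exp(-qT) - K * exp(-rT).
S_0 * exp(-qT) = 28.2000 * 1.00000000 = 28.20000000
K * exp(-rT) = 30.7500 * 0.99941707 = 30.73207490
P = C - S*exp(-qT) + K*exp(-rT)
P = 0.7488 - 28.20000000 + 30.73207490 = 3.2809

Answer: Put price = 3.2809


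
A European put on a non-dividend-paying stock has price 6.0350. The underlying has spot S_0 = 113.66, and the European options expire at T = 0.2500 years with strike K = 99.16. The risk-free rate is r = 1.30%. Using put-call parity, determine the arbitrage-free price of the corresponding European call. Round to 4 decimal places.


Answer: Call price = 20.8567

Derivation:
Put-call parity: C - P = S_0 * exp(-qT) - K * exp(-rT).
S_0 * exp(-qT) = 113.6600 * 1.00000000 = 113.66000000
K * exp(-rT) = 99.1600 * 0.99675528 = 98.83825312
C = P + S*exp(-qT) - K*exp(-rT)
C = 6.0350 + 113.66000000 - 98.83825312 = 20.8567


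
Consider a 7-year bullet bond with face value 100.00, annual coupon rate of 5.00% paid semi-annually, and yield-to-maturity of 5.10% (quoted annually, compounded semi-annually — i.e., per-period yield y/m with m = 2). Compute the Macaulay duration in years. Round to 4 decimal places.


Coupon per period c = face * coupon_rate / m = 2.500000
Periods per year m = 2; per-period yield y/m = 0.025500
Number of cashflows N = 14
Cashflows (t years, CF_t, discount factor 1/(1+y/m)^(m*t), PV):
  t = 0.5000: CF_t = 2.500000, DF = 0.975134, PV = 2.437835
  t = 1.0000: CF_t = 2.500000, DF = 0.950886, PV = 2.377216
  t = 1.5000: CF_t = 2.500000, DF = 0.927242, PV = 2.318105
  t = 2.0000: CF_t = 2.500000, DF = 0.904185, PV = 2.260463
  t = 2.5000: CF_t = 2.500000, DF = 0.881702, PV = 2.204254
  t = 3.0000: CF_t = 2.500000, DF = 0.859777, PV = 2.149443
  t = 3.5000: CF_t = 2.500000, DF = 0.838398, PV = 2.095996
  t = 4.0000: CF_t = 2.500000, DF = 0.817551, PV = 2.043877
  t = 4.5000: CF_t = 2.500000, DF = 0.797222, PV = 1.993054
  t = 5.0000: CF_t = 2.500000, DF = 0.777398, PV = 1.943495
  t = 5.5000: CF_t = 2.500000, DF = 0.758067, PV = 1.895168
  t = 6.0000: CF_t = 2.500000, DF = 0.739217, PV = 1.848043
  t = 6.5000: CF_t = 2.500000, DF = 0.720836, PV = 1.802090
  t = 7.0000: CF_t = 102.500000, DF = 0.702912, PV = 72.048436
Price P = sum_t PV_t = 99.417474
Macaulay numerator sum_t t * PV_t:
  t * PV_t at t = 0.5000: 1.218918
  t * PV_t at t = 1.0000: 2.377216
  t * PV_t at t = 1.5000: 3.477157
  t * PV_t at t = 2.0000: 4.520925
  t * PV_t at t = 2.5000: 5.510636
  t * PV_t at t = 3.0000: 6.448330
  t * PV_t at t = 3.5000: 7.335984
  t * PV_t at t = 4.0000: 8.175507
  t * PV_t at t = 4.5000: 8.968742
  t * PV_t at t = 5.0000: 9.717474
  t * PV_t at t = 5.5000: 10.423424
  t * PV_t at t = 6.0000: 11.088257
  t * PV_t at t = 6.5000: 11.713582
  t * PV_t at t = 7.0000: 504.339054
Macaulay duration D = (sum_t t * PV_t) / P = 595.315205 / 99.417474 = 5.988034

Answer: Macaulay duration = 5.9880 years


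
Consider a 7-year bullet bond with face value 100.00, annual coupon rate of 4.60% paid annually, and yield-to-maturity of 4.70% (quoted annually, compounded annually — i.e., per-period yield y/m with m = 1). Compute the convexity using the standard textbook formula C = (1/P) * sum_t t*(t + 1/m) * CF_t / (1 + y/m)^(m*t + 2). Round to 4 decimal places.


Answer: Convexity = 42.7793

Derivation:
Coupon per period c = face * coupon_rate / m = 4.600000
Periods per year m = 1; per-period yield y/m = 0.047000
Number of cashflows N = 7
Cashflows (t years, CF_t, discount factor 1/(1+y/m)^(m*t), PV):
  t = 1.0000: CF_t = 4.600000, DF = 0.955110, PV = 4.393505
  t = 2.0000: CF_t = 4.600000, DF = 0.912235, PV = 4.196280
  t = 3.0000: CF_t = 4.600000, DF = 0.871284, PV = 4.007908
  t = 4.0000: CF_t = 4.600000, DF = 0.832172, PV = 3.827993
  t = 5.0000: CF_t = 4.600000, DF = 0.794816, PV = 3.656154
  t = 6.0000: CF_t = 4.600000, DF = 0.759137, PV = 3.492028
  t = 7.0000: CF_t = 104.600000, DF = 0.725059, PV = 75.841151
Price P = sum_t PV_t = 99.415019
Convexity numerator sum_t t*(t + 1/m) * CF_t / (1+y/m)^(m*t + 2):
  t = 1.0000: term = 8.015817
  t = 2.0000: term = 22.967956
  t = 3.0000: term = 43.873842
  t = 4.0000: term = 69.840564
  t = 5.0000: term = 100.058114
  t = 6.0000: term = 133.793085
  t = 7.0000: term = 3874.356469
Convexity = (1/P) * sum = 4252.905848 / 99.415019 = 42.779309


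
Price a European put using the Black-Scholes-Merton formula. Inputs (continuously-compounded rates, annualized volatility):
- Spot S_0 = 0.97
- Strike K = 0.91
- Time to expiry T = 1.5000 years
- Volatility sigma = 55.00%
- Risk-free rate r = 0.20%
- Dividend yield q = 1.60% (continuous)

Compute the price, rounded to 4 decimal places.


d1 = (ln(S/K) + (r - q + 0.5*sigma^2) * T) / (sigma * sqrt(T)) = 0.40041953
d2 = d1 - sigma * sqrt(T) = -0.27319015
exp(-rT) = 0.99700450; exp(-qT) = 0.97628571
P = K * exp(-rT) * N(-d2) - S_0 * exp(-qT) * N(-d1)
N(-d1) = 0.34442377; N(-d2) = 0.60764647
P = 0.9100 * 0.99700450 * 0.60764647 - 0.9700 * 0.97628571 * 0.34442377 = 0.2251

Answer: Price = 0.2251


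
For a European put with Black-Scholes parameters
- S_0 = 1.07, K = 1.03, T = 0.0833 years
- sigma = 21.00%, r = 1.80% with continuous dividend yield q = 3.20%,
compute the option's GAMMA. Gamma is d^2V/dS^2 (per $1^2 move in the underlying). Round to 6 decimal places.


d1 = 0.6396738722; d2 = 0.5790642195
phi(d1) = 0.3251301015; exp(-qT) = 0.9973379496; exp(-rT) = 0.9985017235
Gamma = exp(-qT) * phi(d1) / (S * sigma * sqrt(T)) = 0.9973379496 * 0.3251301015 / (1.0700 * 0.2100 * 0.2886173938) = 5.000045

Answer: Gamma = 5.000045


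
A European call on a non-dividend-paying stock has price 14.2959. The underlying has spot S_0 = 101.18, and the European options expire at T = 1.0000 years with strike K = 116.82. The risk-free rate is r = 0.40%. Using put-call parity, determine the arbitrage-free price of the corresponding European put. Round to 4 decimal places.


Answer: Put price = 29.4696

Derivation:
Put-call parity: C - P = S_0 * exp(-qT) - K * exp(-rT).
S_0 * exp(-qT) = 101.1800 * 1.00000000 = 101.18000000
K * exp(-rT) = 116.8200 * 0.99600799 = 116.35365332
P = C - S*exp(-qT) + K*exp(-rT)
P = 14.2959 - 101.18000000 + 116.35365332 = 29.4696


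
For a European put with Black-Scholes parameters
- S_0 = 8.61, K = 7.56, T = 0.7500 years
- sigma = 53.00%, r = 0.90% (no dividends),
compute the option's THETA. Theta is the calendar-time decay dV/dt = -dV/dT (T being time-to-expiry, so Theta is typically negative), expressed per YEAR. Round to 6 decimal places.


Answer: Theta = -0.882580

Derivation:
d1 = 0.5275470072; d2 = 0.0685535432
phi(d1) = 0.3471176680; exp(-qT) = 1.0000000000; exp(-rT) = 0.9932727301
Theta = -S*exp(-qT)*phi(d1)*sigma/(2*sqrt(T)) + r*K*exp(-rT)*N(-d2) - q*S*exp(-qT)*N(-d1)
N(-d1) = 0.2989068910; N(-d2) = 0.4726724995; sqrt(T) = 0.8660254038
Term 1 = -8.6100 * 1.0000000000 * 0.3471176680 * 0.5300 / (2 * 0.8660254038) = -0.9145240125
Term 2 = 0.0090 * 7.5600 * 0.9932727301 * 0.4726724995 = 0.0319442836
Term 3 = 0 (no dividend yield, q = 0)
Theta = -0.9145240125 + (0.0319442836) + (0.0000000000) = -0.882580


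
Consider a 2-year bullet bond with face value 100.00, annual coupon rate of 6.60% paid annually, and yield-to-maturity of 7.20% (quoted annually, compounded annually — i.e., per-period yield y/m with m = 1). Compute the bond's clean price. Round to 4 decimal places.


Coupon per period c = face * coupon_rate / m = 6.600000
Periods per year m = 1; per-period yield y/m = 0.072000
Number of cashflows N = 2
Cashflows (t years, CF_t, discount factor 1/(1+y/m)^(m*t), PV):
  t = 1.0000: CF_t = 6.600000, DF = 0.932836, PV = 6.156716
  t = 2.0000: CF_t = 106.600000, DF = 0.870183, PV = 92.761472
Price P = sum_t PV_t = 98.918189

Answer: Price = 98.9182


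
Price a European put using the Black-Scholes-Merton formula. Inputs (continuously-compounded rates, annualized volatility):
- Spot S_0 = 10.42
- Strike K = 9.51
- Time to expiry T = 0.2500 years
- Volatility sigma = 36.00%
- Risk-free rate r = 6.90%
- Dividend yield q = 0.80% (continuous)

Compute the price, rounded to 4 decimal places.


d1 = (ln(S/K) + (r - q + 0.5*sigma^2) * T) / (sigma * sqrt(T)) = 0.68240644
d2 = d1 - sigma * sqrt(T) = 0.50240644
exp(-rT) = 0.98289793; exp(-qT) = 0.99800200
P = K * exp(-rT) * N(-d2) - S_0 * exp(-qT) * N(-d1)
N(-d1) = 0.24749099; N(-d2) = 0.30769082
P = 9.5100 * 0.98289793 * 0.30769082 - 10.4200 * 0.99800200 * 0.24749099 = 0.3024

Answer: Price = 0.3024


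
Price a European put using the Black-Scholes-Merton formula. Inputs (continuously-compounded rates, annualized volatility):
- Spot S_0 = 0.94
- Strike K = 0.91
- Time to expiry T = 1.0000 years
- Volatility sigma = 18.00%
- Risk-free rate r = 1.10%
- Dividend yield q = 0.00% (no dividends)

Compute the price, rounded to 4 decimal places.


Answer: Price = 0.0479

Derivation:
d1 = (ln(S/K) + (r - q + 0.5*sigma^2) * T) / (sigma * sqrt(T)) = 0.33130709
d2 = d1 - sigma * sqrt(T) = 0.15130709
exp(-rT) = 0.98906028; exp(-qT) = 1.00000000
P = K * exp(-rT) * N(-d2) - S_0 * exp(-qT) * N(-d1)
N(-d1) = 0.37020627; N(-d2) = 0.43986674
P = 0.9100 * 0.98906028 * 0.43986674 - 0.9400 * 1.00000000 * 0.37020627 = 0.0479


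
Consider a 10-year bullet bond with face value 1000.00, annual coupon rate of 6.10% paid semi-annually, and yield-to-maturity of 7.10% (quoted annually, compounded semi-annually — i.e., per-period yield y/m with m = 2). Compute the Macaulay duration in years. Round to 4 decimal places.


Answer: Macaulay duration = 7.5271 years

Derivation:
Coupon per period c = face * coupon_rate / m = 30.500000
Periods per year m = 2; per-period yield y/m = 0.035500
Number of cashflows N = 20
Cashflows (t years, CF_t, discount factor 1/(1+y/m)^(m*t), PV):
  t = 0.5000: CF_t = 30.500000, DF = 0.965717, PV = 29.454370
  t = 1.0000: CF_t = 30.500000, DF = 0.932609, PV = 28.444587
  t = 1.5000: CF_t = 30.500000, DF = 0.900637, PV = 27.469423
  t = 2.0000: CF_t = 30.500000, DF = 0.869760, PV = 26.527690
  t = 2.5000: CF_t = 30.500000, DF = 0.839942, PV = 25.618242
  t = 3.0000: CF_t = 30.500000, DF = 0.811147, PV = 24.739973
  t = 3.5000: CF_t = 30.500000, DF = 0.783338, PV = 23.891814
  t = 4.0000: CF_t = 30.500000, DF = 0.756483, PV = 23.072732
  t = 4.5000: CF_t = 30.500000, DF = 0.730549, PV = 22.281730
  t = 5.0000: CF_t = 30.500000, DF = 0.705503, PV = 21.517847
  t = 5.5000: CF_t = 30.500000, DF = 0.681316, PV = 20.780151
  t = 6.0000: CF_t = 30.500000, DF = 0.657959, PV = 20.067746
  t = 6.5000: CF_t = 30.500000, DF = 0.635402, PV = 19.379765
  t = 7.0000: CF_t = 30.500000, DF = 0.613619, PV = 18.715369
  t = 7.5000: CF_t = 30.500000, DF = 0.592582, PV = 18.073751
  t = 8.0000: CF_t = 30.500000, DF = 0.572267, PV = 17.454129
  t = 8.5000: CF_t = 30.500000, DF = 0.552648, PV = 16.855750
  t = 9.0000: CF_t = 30.500000, DF = 0.533701, PV = 16.277885
  t = 9.5000: CF_t = 30.500000, DF = 0.515404, PV = 15.719831
  t = 10.0000: CF_t = 1030.500000, DF = 0.497735, PV = 512.915628
Price P = sum_t PV_t = 929.258411
Macaulay numerator sum_t t * PV_t:
  t * PV_t at t = 0.5000: 14.727185
  t * PV_t at t = 1.0000: 28.444587
  t * PV_t at t = 1.5000: 41.204134
  t * PV_t at t = 2.0000: 53.055379
  t * PV_t at t = 2.5000: 64.045605
  t * PV_t at t = 3.0000: 74.219919
  t * PV_t at t = 3.5000: 83.621347
  t * PV_t at t = 4.0000: 92.290926
  t * PV_t at t = 4.5000: 100.267786
  t * PV_t at t = 5.0000: 107.589233
  t * PV_t at t = 5.5000: 114.290832
  t * PV_t at t = 6.0000: 120.406477
  t * PV_t at t = 6.5000: 125.968470
  t * PV_t at t = 7.0000: 131.007583
  t * PV_t at t = 7.5000: 135.553131
  t * PV_t at t = 8.0000: 139.633034
  t * PV_t at t = 8.5000: 143.273876
  t * PV_t at t = 9.0000: 146.500967
  t * PV_t at t = 9.5000: 149.338396
  t * PV_t at t = 10.0000: 5129.156277
Macaulay duration D = (sum_t t * PV_t) / P = 6994.595144 / 929.258411 = 7.527072


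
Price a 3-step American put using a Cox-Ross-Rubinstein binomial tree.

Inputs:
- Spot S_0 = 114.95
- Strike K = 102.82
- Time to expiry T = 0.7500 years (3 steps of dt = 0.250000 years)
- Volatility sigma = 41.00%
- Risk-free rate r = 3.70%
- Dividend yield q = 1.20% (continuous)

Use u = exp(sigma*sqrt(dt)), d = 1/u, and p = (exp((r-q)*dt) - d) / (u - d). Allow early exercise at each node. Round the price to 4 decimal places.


dt = T/N = 0.250000
u = exp(sigma*sqrt(dt)) = 1.227525; d = 1/u = 0.814647
p = (exp((r-q)*dt) - d) / (u - d) = 0.464114
Discount per step: exp(-r*dt) = 0.990793
Stock lattice S(k, i) with i counting down-moves:
  k=0: S(0,0) = 114.9500
  k=1: S(1,0) = 141.1040; S(1,1) = 93.6437
  k=2: S(2,0) = 173.2087; S(2,1) = 114.9500; S(2,2) = 76.2866
  k=3: S(3,0) = 212.6180; S(3,1) = 141.1040; S(3,2) = 93.6437; S(3,3) = 62.1467
Terminal payoffs V(N, i) = max(K - S_T, 0):
  V(3,0) = 0.000000; V(3,1) = 0.000000; V(3,2) = 9.176291; V(3,3) = 40.673329
Backward induction: V(k, i) = exp(-r*dt) * [p * V(k+1, i) + (1-p) * V(k+1, i+1)]; then take max(V_cont, immediate exercise) for American.
  V(2,0) = exp(-r*dt) * [p*0.000000 + (1-p)*0.000000] = 0.000000; exercise = 0.000000; V(2,0) = max -> 0.000000
  V(2,1) = exp(-r*dt) * [p*0.000000 + (1-p)*9.176291] = 4.872171; exercise = 0.000000; V(2,1) = max -> 4.872171
  V(2,2) = exp(-r*dt) * [p*9.176291 + (1-p)*40.673329] = 25.815221; exercise = 26.533404; V(2,2) = max -> 26.533404
  V(1,0) = exp(-r*dt) * [p*0.000000 + (1-p)*4.872171] = 2.586890; exercise = 0.000000; V(1,0) = max -> 2.586890
  V(1,1) = exp(-r*dt) * [p*4.872171 + (1-p)*26.533404] = 16.328389; exercise = 9.176291; V(1,1) = max -> 16.328389
  V(0,0) = exp(-r*dt) * [p*2.586890 + (1-p)*16.328389] = 9.859149; exercise = 0.000000; V(0,0) = max -> 9.859149

Answer: Price = V(0,0) = 9.8591


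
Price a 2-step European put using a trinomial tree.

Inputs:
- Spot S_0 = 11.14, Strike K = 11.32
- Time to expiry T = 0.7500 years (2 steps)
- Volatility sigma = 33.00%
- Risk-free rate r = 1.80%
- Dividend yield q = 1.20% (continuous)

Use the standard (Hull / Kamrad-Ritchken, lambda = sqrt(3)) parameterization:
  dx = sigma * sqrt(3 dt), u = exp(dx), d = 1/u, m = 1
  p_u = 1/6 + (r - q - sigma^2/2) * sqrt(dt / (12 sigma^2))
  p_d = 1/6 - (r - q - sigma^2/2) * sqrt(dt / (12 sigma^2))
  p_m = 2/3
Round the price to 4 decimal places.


Answer: Price = V(0,0) = 1.1797

Derivation:
dt = T/N = 0.375000; dx = sigma*sqrt(3*dt) = 0.350018
u = exp(dx) = 1.419093; d = 1/u = 0.704676
p_u = 0.140713, p_m = 0.666667, p_d = 0.192621
Discount per step: exp(-r*dt) = 0.993273
Stock lattice S(k, j) with j the centered position index:
  k=0: S(0,+0) = 11.1400
  k=1: S(1,-1) = 7.8501; S(1,+0) = 11.1400; S(1,+1) = 15.8087
  k=2: S(2,-2) = 5.5318; S(2,-1) = 7.8501; S(2,+0) = 11.1400; S(2,+1) = 15.8087; S(2,+2) = 22.4340
Terminal payoffs V(N, j) = max(K - S_T, 0):
  V(2,-2) = 5.788237; V(2,-1) = 3.469915; V(2,+0) = 0.180000; V(2,+1) = 0.000000; V(2,+2) = 0.000000
Backward induction: V(k, j) = exp(-r*dt) * [p_u * V(k+1, j+1) + p_m * V(k+1, j) + p_d * V(k+1, j-1)]
  V(1,-1) = exp(-r*dt) * [p_u*0.180000 + p_m*3.469915 + p_d*5.788237] = 3.430306
  V(1,+0) = exp(-r*dt) * [p_u*0.000000 + p_m*0.180000 + p_d*3.469915] = 0.783074
  V(1,+1) = exp(-r*dt) * [p_u*0.000000 + p_m*0.000000 + p_d*0.180000] = 0.034438
  V(0,+0) = exp(-r*dt) * [p_u*0.034438 + p_m*0.783074 + p_d*3.430306] = 1.179654


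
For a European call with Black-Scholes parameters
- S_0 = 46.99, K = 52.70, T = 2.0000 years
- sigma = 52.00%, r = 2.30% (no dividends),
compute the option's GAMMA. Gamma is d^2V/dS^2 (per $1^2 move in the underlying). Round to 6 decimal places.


Answer: Gamma = 0.011119

Derivation:
d1 = 0.2743021647; d2 = -0.4610888878
phi(d1) = 0.3842125469; exp(-qT) = 1.0000000000; exp(-rT) = 0.9550419622
Gamma = exp(-qT) * phi(d1) / (S * sigma * sqrt(T)) = 1.0000000000 * 0.3842125469 / (46.9900 * 0.5200 * 1.4142135624) = 0.011119


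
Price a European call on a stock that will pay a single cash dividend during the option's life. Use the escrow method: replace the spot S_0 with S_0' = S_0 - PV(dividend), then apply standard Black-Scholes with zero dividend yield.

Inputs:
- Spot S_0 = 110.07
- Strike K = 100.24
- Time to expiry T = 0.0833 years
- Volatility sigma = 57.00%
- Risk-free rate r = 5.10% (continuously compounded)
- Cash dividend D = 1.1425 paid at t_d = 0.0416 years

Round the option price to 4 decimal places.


PV(D) = D * exp(-r * t_d) = 1.1425 * 0.99788065 = 1.14007864
S_0' = S_0 - PV(D) = 110.0700 - 1.14007864 = 108.92992136
d1 = (ln(S_0'/K) + (r + sigma^2/2)*T) / (sigma*sqrt(T)) = 0.61343780
d2 = d1 - sigma*sqrt(T) = 0.44892588
exp(-rT) = 0.99576071
N(d1) = 0.73020655; N(d2) = 0.67325744
C = S_0' * N(d1) - K * exp(-rT) * N(d2) = 108.92992136 * 0.73020655 - 100.2400 * 0.99576071 * 0.67325744 = 12.3401

Answer: Price = 12.3401


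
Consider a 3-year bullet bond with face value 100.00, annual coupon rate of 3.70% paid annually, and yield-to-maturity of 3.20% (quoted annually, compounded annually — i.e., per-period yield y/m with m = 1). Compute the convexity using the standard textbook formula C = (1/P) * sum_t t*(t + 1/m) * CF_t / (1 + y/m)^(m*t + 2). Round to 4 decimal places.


Answer: Convexity = 10.7424

Derivation:
Coupon per period c = face * coupon_rate / m = 3.700000
Periods per year m = 1; per-period yield y/m = 0.032000
Number of cashflows N = 3
Cashflows (t years, CF_t, discount factor 1/(1+y/m)^(m*t), PV):
  t = 1.0000: CF_t = 3.700000, DF = 0.968992, PV = 3.585271
  t = 2.0000: CF_t = 3.700000, DF = 0.938946, PV = 3.474100
  t = 3.0000: CF_t = 103.700000, DF = 0.909831, PV = 94.349513
Price P = sum_t PV_t = 101.408885
Convexity numerator sum_t t*(t + 1/m) * CF_t / (1+y/m)^(m*t + 2):
  t = 1.0000: term = 6.732752
  t = 2.0000: term = 19.571954
  t = 3.0000: term = 1063.069152
Convexity = (1/P) * sum = 1089.373858 / 101.408885 = 10.742391


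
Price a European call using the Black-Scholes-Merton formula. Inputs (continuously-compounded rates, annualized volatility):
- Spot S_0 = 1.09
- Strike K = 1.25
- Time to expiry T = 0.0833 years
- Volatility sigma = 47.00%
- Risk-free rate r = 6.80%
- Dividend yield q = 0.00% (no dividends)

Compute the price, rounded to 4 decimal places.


Answer: Price = 0.0140

Derivation:
d1 = (ln(S/K) + (r - q + 0.5*sigma^2) * T) / (sigma * sqrt(T)) = -0.90011657
d2 = d1 - sigma * sqrt(T) = -1.03576674
exp(-rT) = 0.99435161; exp(-qT) = 1.00000000
C = S_0 * exp(-qT) * N(d1) - K * exp(-rT) * N(d2)
N(d1) = 0.18402911; N(d2) = 0.15015549
C = 1.0900 * 1.00000000 * 0.18402911 - 1.2500 * 0.99435161 * 0.15015549 = 0.0140


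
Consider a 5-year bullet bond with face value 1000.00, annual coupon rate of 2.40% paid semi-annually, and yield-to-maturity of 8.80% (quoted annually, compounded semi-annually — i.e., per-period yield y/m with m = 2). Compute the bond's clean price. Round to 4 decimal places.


Coupon per period c = face * coupon_rate / m = 12.000000
Periods per year m = 2; per-period yield y/m = 0.044000
Number of cashflows N = 10
Cashflows (t years, CF_t, discount factor 1/(1+y/m)^(m*t), PV):
  t = 0.5000: CF_t = 12.000000, DF = 0.957854, PV = 11.494253
  t = 1.0000: CF_t = 12.000000, DF = 0.917485, PV = 11.009821
  t = 1.5000: CF_t = 12.000000, DF = 0.878817, PV = 10.545805
  t = 2.0000: CF_t = 12.000000, DF = 0.841779, PV = 10.101346
  t = 2.5000: CF_t = 12.000000, DF = 0.806302, PV = 9.675619
  t = 3.0000: CF_t = 12.000000, DF = 0.772320, PV = 9.267834
  t = 3.5000: CF_t = 12.000000, DF = 0.739770, PV = 8.877236
  t = 4.0000: CF_t = 12.000000, DF = 0.708592, PV = 8.503099
  t = 4.5000: CF_t = 12.000000, DF = 0.678728, PV = 8.144731
  t = 5.0000: CF_t = 1012.000000, DF = 0.650122, PV = 657.923692
Price P = sum_t PV_t = 745.543437

Answer: Price = 745.5434


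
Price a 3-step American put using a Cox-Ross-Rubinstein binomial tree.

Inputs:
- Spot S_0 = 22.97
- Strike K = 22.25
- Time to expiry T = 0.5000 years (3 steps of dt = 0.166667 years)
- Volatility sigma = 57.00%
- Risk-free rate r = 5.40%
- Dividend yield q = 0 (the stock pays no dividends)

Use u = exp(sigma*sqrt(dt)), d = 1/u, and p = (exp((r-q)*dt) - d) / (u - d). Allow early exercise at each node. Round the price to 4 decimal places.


Answer: Price = V(0,0) = 3.2858

Derivation:
dt = T/N = 0.166667
u = exp(sigma*sqrt(dt)) = 1.262005; d = 1/u = 0.792390
p = (exp((r-q)*dt) - d) / (u - d) = 0.461337
Discount per step: exp(-r*dt) = 0.991040
Stock lattice S(k, i) with i counting down-moves:
  k=0: S(0,0) = 22.9700
  k=1: S(1,0) = 28.9882; S(1,1) = 18.2012
  k=2: S(2,0) = 36.5833; S(2,1) = 22.9700; S(2,2) = 14.4224
  k=3: S(3,0) = 46.1683; S(3,1) = 28.9882; S(3,2) = 18.2012; S(3,3) = 11.4282
Terminal payoffs V(N, i) = max(K - S_T, 0):
  V(3,0) = 0.000000; V(3,1) = 0.000000; V(3,2) = 4.048801; V(3,3) = 10.821795
Backward induction: V(k, i) = exp(-r*dt) * [p * V(k+1, i) + (1-p) * V(k+1, i+1)]; then take max(V_cont, immediate exercise) for American.
  V(2,0) = exp(-r*dt) * [p*0.000000 + (1-p)*0.000000] = 0.000000; exercise = 0.000000; V(2,0) = max -> 0.000000
  V(2,1) = exp(-r*dt) * [p*0.000000 + (1-p)*4.048801] = 2.161399; exercise = 0.000000; V(2,1) = max -> 2.161399
  V(2,2) = exp(-r*dt) * [p*4.048801 + (1-p)*10.821795] = 7.628199; exercise = 7.827551; V(2,2) = max -> 7.827551
  V(1,0) = exp(-r*dt) * [p*0.000000 + (1-p)*2.161399] = 1.153835; exercise = 0.000000; V(1,0) = max -> 1.153835
  V(1,1) = exp(-r*dt) * [p*2.161399 + (1-p)*7.827551] = 5.166835; exercise = 4.048801; V(1,1) = max -> 5.166835
  V(0,0) = exp(-r*dt) * [p*1.153835 + (1-p)*5.166835] = 3.285784; exercise = 0.000000; V(0,0) = max -> 3.285784


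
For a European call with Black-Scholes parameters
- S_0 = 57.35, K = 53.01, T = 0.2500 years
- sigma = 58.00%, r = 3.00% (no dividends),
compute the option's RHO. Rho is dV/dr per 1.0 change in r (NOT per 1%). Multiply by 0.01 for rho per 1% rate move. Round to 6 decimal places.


d1 = 0.4422147192; d2 = 0.1522147192
phi(d1) = 0.3617812751; exp(-qT) = 1.0000000000; exp(-rT) = 0.9925280548
N(d2) = 0.5604912075
Rho = K*T*exp(-rT)*N(d2) = 53.0100 * 0.2500 * 0.9925280548 * 0.5604912075 = 7.372409

Answer: Rho = 7.372409


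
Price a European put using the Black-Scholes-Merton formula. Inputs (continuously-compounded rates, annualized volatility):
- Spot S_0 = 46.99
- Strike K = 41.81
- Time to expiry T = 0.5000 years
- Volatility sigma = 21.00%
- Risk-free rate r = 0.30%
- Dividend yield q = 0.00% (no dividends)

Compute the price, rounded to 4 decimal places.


Answer: Price = 0.7940

Derivation:
d1 = (ln(S/K) + (r - q + 0.5*sigma^2) * T) / (sigma * sqrt(T)) = 0.87091492
d2 = d1 - sigma * sqrt(T) = 0.72242250
exp(-rT) = 0.99850112; exp(-qT) = 1.00000000
P = K * exp(-rT) * N(-d2) - S_0 * exp(-qT) * N(-d1)
N(-d1) = 0.19190030; N(-d2) = 0.23501738
P = 41.8100 * 0.99850112 * 0.23501738 - 46.9900 * 1.00000000 * 0.19190030 = 0.7940
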